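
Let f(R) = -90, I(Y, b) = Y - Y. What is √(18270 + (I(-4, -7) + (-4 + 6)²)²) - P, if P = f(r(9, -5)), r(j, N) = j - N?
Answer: 90 + √18286 ≈ 225.23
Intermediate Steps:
I(Y, b) = 0
P = -90
√(18270 + (I(-4, -7) + (-4 + 6)²)²) - P = √(18270 + (0 + (-4 + 6)²)²) - 1*(-90) = √(18270 + (0 + 2²)²) + 90 = √(18270 + (0 + 4)²) + 90 = √(18270 + 4²) + 90 = √(18270 + 16) + 90 = √18286 + 90 = 90 + √18286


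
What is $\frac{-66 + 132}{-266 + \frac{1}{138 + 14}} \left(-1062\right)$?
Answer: $\frac{3551328}{13477} \approx 263.51$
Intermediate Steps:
$\frac{-66 + 132}{-266 + \frac{1}{138 + 14}} \left(-1062\right) = \frac{66}{-266 + \frac{1}{152}} \left(-1062\right) = \frac{66}{- \frac{40431}{152}} \left(-1062\right) = 66 \left(- \frac{152}{40431}\right) \left(-1062\right) = \left(- \frac{3344}{13477}\right) \left(-1062\right) = \frac{3551328}{13477}$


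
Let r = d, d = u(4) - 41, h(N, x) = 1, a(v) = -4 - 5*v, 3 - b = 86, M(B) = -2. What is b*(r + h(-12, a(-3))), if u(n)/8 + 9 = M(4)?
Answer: 10624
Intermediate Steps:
b = -83 (b = 3 - 1*86 = 3 - 86 = -83)
u(n) = -88 (u(n) = -72 + 8*(-2) = -72 - 16 = -88)
d = -129 (d = -88 - 41 = -129)
r = -129
b*(r + h(-12, a(-3))) = -83*(-129 + 1) = -83*(-128) = 10624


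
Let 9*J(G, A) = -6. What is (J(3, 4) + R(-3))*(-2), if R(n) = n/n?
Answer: -⅔ ≈ -0.66667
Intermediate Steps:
R(n) = 1
J(G, A) = -⅔ (J(G, A) = (⅑)*(-6) = -⅔)
(J(3, 4) + R(-3))*(-2) = (-⅔ + 1)*(-2) = (⅓)*(-2) = -⅔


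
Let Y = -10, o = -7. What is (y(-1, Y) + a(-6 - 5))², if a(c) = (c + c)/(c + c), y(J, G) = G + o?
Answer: 256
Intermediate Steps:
y(J, G) = -7 + G (y(J, G) = G - 7 = -7 + G)
a(c) = 1 (a(c) = (2*c)/((2*c)) = (2*c)*(1/(2*c)) = 1)
(y(-1, Y) + a(-6 - 5))² = ((-7 - 10) + 1)² = (-17 + 1)² = (-16)² = 256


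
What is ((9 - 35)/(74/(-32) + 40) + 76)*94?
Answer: 4268728/603 ≈ 7079.1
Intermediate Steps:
((9 - 35)/(74/(-32) + 40) + 76)*94 = (-26/(74*(-1/32) + 40) + 76)*94 = (-26/(-37/16 + 40) + 76)*94 = (-26/603/16 + 76)*94 = (-26*16/603 + 76)*94 = (-416/603 + 76)*94 = (45412/603)*94 = 4268728/603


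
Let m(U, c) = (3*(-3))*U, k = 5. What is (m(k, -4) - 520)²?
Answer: 319225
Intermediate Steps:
m(U, c) = -9*U
(m(k, -4) - 520)² = (-9*5 - 520)² = (-45 - 520)² = (-565)² = 319225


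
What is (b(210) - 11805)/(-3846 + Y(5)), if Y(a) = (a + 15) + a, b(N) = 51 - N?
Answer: 11964/3821 ≈ 3.1311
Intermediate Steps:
Y(a) = 15 + 2*a (Y(a) = (15 + a) + a = 15 + 2*a)
(b(210) - 11805)/(-3846 + Y(5)) = ((51 - 1*210) - 11805)/(-3846 + (15 + 2*5)) = ((51 - 210) - 11805)/(-3846 + (15 + 10)) = (-159 - 11805)/(-3846 + 25) = -11964/(-3821) = -11964*(-1/3821) = 11964/3821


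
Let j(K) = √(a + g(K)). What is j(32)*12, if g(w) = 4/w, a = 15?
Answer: 33*√2 ≈ 46.669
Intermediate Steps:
j(K) = √(15 + 4/K)
j(32)*12 = √(15 + 4/32)*12 = √(15 + 4*(1/32))*12 = √(15 + ⅛)*12 = √(121/8)*12 = (11*√2/4)*12 = 33*√2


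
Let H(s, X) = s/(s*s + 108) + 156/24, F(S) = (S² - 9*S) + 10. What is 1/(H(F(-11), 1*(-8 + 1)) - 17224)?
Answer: -26504/456332505 ≈ -5.8080e-5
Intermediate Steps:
F(S) = 10 + S² - 9*S
H(s, X) = 13/2 + s/(108 + s²) (H(s, X) = s/(s² + 108) + 156*(1/24) = s/(108 + s²) + 13/2 = 13/2 + s/(108 + s²))
1/(H(F(-11), 1*(-8 + 1)) - 17224) = 1/((702 + (10 + (-11)² - 9*(-11)) + 13*(10 + (-11)² - 9*(-11))²/2)/(108 + (10 + (-11)² - 9*(-11))²) - 17224) = 1/((702 + (10 + 121 + 99) + 13*(10 + 121 + 99)²/2)/(108 + (10 + 121 + 99)²) - 17224) = 1/((702 + 230 + (13/2)*230²)/(108 + 230²) - 17224) = 1/((702 + 230 + (13/2)*52900)/(108 + 52900) - 17224) = 1/((702 + 230 + 343850)/53008 - 17224) = 1/((1/53008)*344782 - 17224) = 1/(172391/26504 - 17224) = 1/(-456332505/26504) = -26504/456332505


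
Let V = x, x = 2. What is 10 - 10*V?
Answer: -10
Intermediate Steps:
V = 2
10 - 10*V = 10 - 10*2 = 10 - 20 = -10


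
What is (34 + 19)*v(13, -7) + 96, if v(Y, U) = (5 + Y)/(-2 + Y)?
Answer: 2010/11 ≈ 182.73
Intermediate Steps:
v(Y, U) = (5 + Y)/(-2 + Y)
(34 + 19)*v(13, -7) + 96 = (34 + 19)*((5 + 13)/(-2 + 13)) + 96 = 53*(18/11) + 96 = 954/11 + 96 = 2010/11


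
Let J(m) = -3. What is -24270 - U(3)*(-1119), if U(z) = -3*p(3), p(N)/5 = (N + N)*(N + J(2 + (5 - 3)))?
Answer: -24270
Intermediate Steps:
p(N) = 10*N*(-3 + N) (p(N) = 5*((N + N)*(N - 3)) = 5*((2*N)*(-3 + N)) = 5*(2*N*(-3 + N)) = 10*N*(-3 + N))
U(z) = 0 (U(z) = -30*3*(-3 + 3) = -30*3*0 = -3*0 = 0)
-24270 - U(3)*(-1119) = -24270 - 0*(-1119) = -24270 - 1*0 = -24270 + 0 = -24270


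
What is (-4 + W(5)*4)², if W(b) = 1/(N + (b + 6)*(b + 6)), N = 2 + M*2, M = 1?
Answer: 246016/15625 ≈ 15.745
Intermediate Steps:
N = 4 (N = 2 + 1*2 = 2 + 2 = 4)
W(b) = 1/(4 + (6 + b)²) (W(b) = 1/(4 + (b + 6)*(b + 6)) = 1/(4 + (6 + b)*(6 + b)) = 1/(4 + (6 + b)²))
(-4 + W(5)*4)² = (-4 + 4/(4 + (6 + 5)²))² = (-4 + 4/(4 + 11²))² = (-4 + 4/(4 + 121))² = (-4 + 4/125)² = (-496/125)² = 246016/15625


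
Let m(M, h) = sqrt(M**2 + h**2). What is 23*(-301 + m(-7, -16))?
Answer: -6923 + 23*sqrt(305) ≈ -6521.3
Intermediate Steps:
23*(-301 + m(-7, -16)) = 23*(-301 + sqrt((-7)**2 + (-16)**2)) = 23*(-301 + sqrt(49 + 256)) = 23*(-301 + sqrt(305)) = -6923 + 23*sqrt(305)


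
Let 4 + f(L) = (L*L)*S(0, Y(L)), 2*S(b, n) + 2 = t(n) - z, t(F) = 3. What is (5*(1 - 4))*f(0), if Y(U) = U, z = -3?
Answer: 60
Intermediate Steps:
S(b, n) = 2 (S(b, n) = -1 + (3 - 1*(-3))/2 = -1 + (3 + 3)/2 = -1 + (1/2)*6 = -1 + 3 = 2)
f(L) = -4 + 2*L**2 (f(L) = -4 + (L*L)*2 = -4 + L**2*2 = -4 + 2*L**2)
(5*(1 - 4))*f(0) = (5*(1 - 4))*(-4 + 2*0**2) = (5*(-3))*(-4 + 2*0) = -15*(-4 + 0) = -15*(-4) = 60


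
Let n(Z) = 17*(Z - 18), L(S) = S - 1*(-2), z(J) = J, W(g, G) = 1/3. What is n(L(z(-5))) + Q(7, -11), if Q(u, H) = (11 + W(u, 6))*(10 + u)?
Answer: -493/3 ≈ -164.33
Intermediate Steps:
W(g, G) = ⅓
Q(u, H) = 340/3 + 34*u/3 (Q(u, H) = (11 + ⅓)*(10 + u) = 34*(10 + u)/3 = 340/3 + 34*u/3)
L(S) = 2 + S (L(S) = S + 2 = 2 + S)
n(Z) = -306 + 17*Z (n(Z) = 17*(-18 + Z) = -306 + 17*Z)
n(L(z(-5))) + Q(7, -11) = (-306 + 17*(2 - 5)) + (340/3 + (34/3)*7) = (-306 + 17*(-3)) + (340/3 + 238/3) = (-306 - 51) + 578/3 = -357 + 578/3 = -493/3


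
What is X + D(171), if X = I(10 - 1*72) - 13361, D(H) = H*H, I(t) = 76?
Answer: 15956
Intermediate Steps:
D(H) = H²
X = -13285 (X = 76 - 13361 = -13285)
X + D(171) = -13285 + 171² = -13285 + 29241 = 15956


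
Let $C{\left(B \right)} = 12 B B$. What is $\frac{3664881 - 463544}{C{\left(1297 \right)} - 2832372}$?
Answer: $\frac{3201337}{17354136} \approx 0.18447$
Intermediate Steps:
$C{\left(B \right)} = 12 B^{2}$
$\frac{3664881 - 463544}{C{\left(1297 \right)} - 2832372} = \frac{3664881 - 463544}{12 \cdot 1297^{2} - 2832372} = \frac{3201337}{12 \cdot 1682209 - 2832372} = \frac{3201337}{20186508 - 2832372} = \frac{3201337}{17354136}$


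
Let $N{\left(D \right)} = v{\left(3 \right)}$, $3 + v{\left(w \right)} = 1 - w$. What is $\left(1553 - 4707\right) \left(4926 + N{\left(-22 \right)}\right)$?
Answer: $-15520834$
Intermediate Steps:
$v{\left(w \right)} = -2 - w$ ($v{\left(w \right)} = -3 - \left(-1 + w\right) = -2 - w$)
$N{\left(D \right)} = -5$ ($N{\left(D \right)} = -2 - 3 = -5$)
$\left(1553 - 4707\right) \left(4926 + N{\left(-22 \right)}\right) = \left(1553 - 4707\right) \left(4926 - 5\right) = \left(-3154\right) 4921 = -15520834$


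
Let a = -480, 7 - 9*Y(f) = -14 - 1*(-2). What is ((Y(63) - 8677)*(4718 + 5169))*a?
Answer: 123506822080/3 ≈ 4.1169e+10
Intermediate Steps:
Y(f) = 19/9 (Y(f) = 7/9 - (-14 - 1*(-2))/9 = 7/9 - (-14 + 2)/9 = 7/9 - ⅑*(-12) = 7/9 + 4/3 = 19/9)
((Y(63) - 8677)*(4718 + 5169))*a = ((19/9 - 8677)*(4718 + 5169))*(-480) = -78074/9*9887*(-480) = -771917638/9*(-480) = 123506822080/3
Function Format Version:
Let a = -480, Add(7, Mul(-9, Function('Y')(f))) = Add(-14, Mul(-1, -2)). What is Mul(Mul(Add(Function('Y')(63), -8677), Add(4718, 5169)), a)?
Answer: Rational(123506822080, 3) ≈ 4.1169e+10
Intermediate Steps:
Function('Y')(f) = Rational(19, 9) (Function('Y')(f) = Add(Rational(7, 9), Mul(Rational(-1, 9), Add(-14, Mul(-1, -2)))) = Add(Rational(7, 9), Mul(Rational(-1, 9), Add(-14, 2))) = Add(Rational(7, 9), Mul(Rational(-1, 9), -12)) = Add(Rational(7, 9), Rational(4, 3)) = Rational(19, 9))
Mul(Mul(Add(Function('Y')(63), -8677), Add(4718, 5169)), a) = Mul(Mul(Add(Rational(19, 9), -8677), Add(4718, 5169)), -480) = Mul(Mul(Rational(-78074, 9), 9887), -480) = Mul(Rational(-771917638, 9), -480) = Rational(123506822080, 3)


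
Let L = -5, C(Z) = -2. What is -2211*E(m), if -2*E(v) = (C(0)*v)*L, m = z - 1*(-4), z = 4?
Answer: 88440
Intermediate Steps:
m = 8 (m = 4 - 1*(-4) = 4 + 4 = 8)
E(v) = -5*v (E(v) = -(-2*v)*(-5)/2 = -5*v)
-2211*E(m) = -(-11055)*8 = -2211*(-40) = 88440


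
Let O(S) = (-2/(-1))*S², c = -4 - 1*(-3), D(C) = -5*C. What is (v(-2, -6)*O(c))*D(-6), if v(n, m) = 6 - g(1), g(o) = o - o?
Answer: 360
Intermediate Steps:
g(o) = 0
c = -1 (c = -4 + 3 = -1)
O(S) = 2*S² (O(S) = (-2*(-1))*S² = 2*S²)
v(n, m) = 6 (v(n, m) = 6 - 1*0 = 6 + 0 = 6)
(v(-2, -6)*O(c))*D(-6) = (6*(2*(-1)²))*(-5*(-6)) = (6*(2*1))*30 = (6*2)*30 = 12*30 = 360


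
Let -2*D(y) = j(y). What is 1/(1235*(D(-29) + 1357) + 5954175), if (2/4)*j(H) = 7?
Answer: 1/7621425 ≈ 1.3121e-7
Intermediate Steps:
j(H) = 14 (j(H) = 2*7 = 14)
D(y) = -7 (D(y) = -½*14 = -7)
1/(1235*(D(-29) + 1357) + 5954175) = 1/(1235*(-7 + 1357) + 5954175) = 1/(1235*1350 + 5954175) = 1/(1667250 + 5954175) = 1/7621425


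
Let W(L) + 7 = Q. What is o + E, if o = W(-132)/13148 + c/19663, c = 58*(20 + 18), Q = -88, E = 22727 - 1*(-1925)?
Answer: 335436161845/13606796 ≈ 24652.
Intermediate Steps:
E = 24652 (E = 22727 + 1925 = 24652)
W(L) = -95 (W(L) = -7 - 88 = -95)
c = 2204 (c = 58*38 = 2204)
o = 1426853/13606796 (o = -95/13148 + 2204/19663 = -95*1/13148 + 2204*(1/19663) = -5/692 + 2204/19663 = 1426853/13606796 ≈ 0.10486)
o + E = 1426853/13606796 + 24652 = 335436161845/13606796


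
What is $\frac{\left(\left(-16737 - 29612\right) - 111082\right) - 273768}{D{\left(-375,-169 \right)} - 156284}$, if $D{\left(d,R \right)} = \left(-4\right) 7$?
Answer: $\frac{47911}{17368} \approx 2.7586$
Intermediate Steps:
$D{\left(d,R \right)} = -28$
$\frac{\left(\left(-16737 - 29612\right) - 111082\right) - 273768}{D{\left(-375,-169 \right)} - 156284} = \frac{\left(\left(-16737 - 29612\right) - 111082\right) - 273768}{-28 - 156284} = \frac{\left(\left(-16737 - 29612\right) - 111082\right) - 273768}{-156312} = \left(\left(-46349 - 111082\right) - 273768\right) \left(- \frac{1}{156312}\right) = \left(-157431 - 273768\right) \left(- \frac{1}{156312}\right) = \left(-431199\right) \left(- \frac{1}{156312}\right) = \frac{47911}{17368}$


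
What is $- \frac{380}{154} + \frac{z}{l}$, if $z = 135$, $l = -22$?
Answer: $- \frac{1325}{154} \approx -8.6039$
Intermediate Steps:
$- \frac{380}{154} + \frac{z}{l} = - \frac{380}{154} + \frac{135}{-22} = \left(-380\right) \frac{1}{154} + 135 \left(- \frac{1}{22}\right) = - \frac{190}{77} - \frac{135}{22} = - \frac{1325}{154}$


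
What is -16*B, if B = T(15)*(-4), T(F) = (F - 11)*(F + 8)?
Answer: 5888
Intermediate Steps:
T(F) = (-11 + F)*(8 + F)
B = -368 (B = (-88 + 15² - 3*15)*(-4) = (-88 + 225 - 45)*(-4) = 92*(-4) = -368)
-16*B = -16*(-368) = 5888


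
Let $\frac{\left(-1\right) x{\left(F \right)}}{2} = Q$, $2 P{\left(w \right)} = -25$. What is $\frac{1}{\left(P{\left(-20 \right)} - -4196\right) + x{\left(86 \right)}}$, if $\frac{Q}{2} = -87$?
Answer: $\frac{2}{9063} \approx 0.00022068$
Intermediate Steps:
$Q = -174$ ($Q = 2 \left(-87\right) = -174$)
$P{\left(w \right)} = - \frac{25}{2}$ ($P{\left(w \right)} = \frac{1}{2} \left(-25\right) = - \frac{25}{2}$)
$x{\left(F \right)} = 348$ ($x{\left(F \right)} = \left(-2\right) \left(-174\right) = 348$)
$\frac{1}{\left(P{\left(-20 \right)} - -4196\right) + x{\left(86 \right)}} = \frac{1}{\left(- \frac{25}{2} - -4196\right) + 348} = \frac{1}{\left(- \frac{25}{2} + 4196\right) + 348} = \frac{1}{\frac{8367}{2} + 348} = \frac{1}{\frac{9063}{2}} = \frac{2}{9063}$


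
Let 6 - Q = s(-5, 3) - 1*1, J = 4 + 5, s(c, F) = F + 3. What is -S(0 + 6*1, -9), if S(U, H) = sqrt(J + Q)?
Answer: -sqrt(10) ≈ -3.1623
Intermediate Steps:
s(c, F) = 3 + F
J = 9
Q = 1 (Q = 6 - ((3 + 3) - 1*1) = 6 - (6 - 1) = 6 - 1*5 = 6 - 5 = 1)
S(U, H) = sqrt(10) (S(U, H) = sqrt(9 + 1) = sqrt(10))
-S(0 + 6*1, -9) = -sqrt(10)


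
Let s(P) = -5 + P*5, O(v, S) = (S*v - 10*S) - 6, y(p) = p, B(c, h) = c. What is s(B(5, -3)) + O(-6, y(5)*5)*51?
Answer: -20686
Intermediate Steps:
O(v, S) = -6 - 10*S + S*v (O(v, S) = (-10*S + S*v) - 6 = -6 - 10*S + S*v)
s(P) = -5 + 5*P
s(B(5, -3)) + O(-6, y(5)*5)*51 = (-5 + 5*5) + (-6 - 50*5 + (5*5)*(-6))*51 = (-5 + 25) + (-6 - 10*25 + 25*(-6))*51 = 20 + (-6 - 250 - 150)*51 = 20 - 406*51 = 20 - 20706 = -20686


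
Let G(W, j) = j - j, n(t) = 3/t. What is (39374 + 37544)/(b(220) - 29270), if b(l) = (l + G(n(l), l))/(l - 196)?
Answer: -461508/175565 ≈ -2.6287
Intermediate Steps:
G(W, j) = 0
b(l) = l/(-196 + l) (b(l) = (l + 0)/(l - 196) = l/(-196 + l))
(39374 + 37544)/(b(220) - 29270) = (39374 + 37544)/(220/(-196 + 220) - 29270) = 76918/(220/24 - 29270) = 76918/(220*(1/24) - 29270) = 76918/(55/6 - 29270) = 76918/(-175565/6) = 76918*(-6/175565) = -461508/175565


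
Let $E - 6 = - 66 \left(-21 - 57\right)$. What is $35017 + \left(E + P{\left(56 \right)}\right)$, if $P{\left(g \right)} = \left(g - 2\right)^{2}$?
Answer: $43087$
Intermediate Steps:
$P{\left(g \right)} = \left(-2 + g\right)^{2}$ ($P{\left(g \right)} = \left(g - 2\right)^{2} = \left(-2 + g\right)^{2}$)
$E = 5154$ ($E = 6 - 66 \left(-21 - 57\right) = 6 - -5148 = 6 + 5148 = 5154$)
$35017 + \left(E + P{\left(56 \right)}\right) = 35017 + \left(5154 + \left(-2 + 56\right)^{2}\right) = 35017 + \left(5154 + 54^{2}\right) = 35017 + \left(5154 + 2916\right) = 35017 + 8070 = 43087$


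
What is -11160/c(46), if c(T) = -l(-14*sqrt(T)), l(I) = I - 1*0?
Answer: -2790*sqrt(46)/161 ≈ -117.53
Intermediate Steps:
l(I) = I (l(I) = I + 0 = I)
c(T) = 14*sqrt(T) (c(T) = -(-14)*sqrt(T) = 14*sqrt(T))
-11160/c(46) = -11160*sqrt(46)/644 = -2790*sqrt(46)/161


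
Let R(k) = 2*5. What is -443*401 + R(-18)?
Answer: -177633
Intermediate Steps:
R(k) = 10
-443*401 + R(-18) = -443*401 + 10 = -177643 + 10 = -177633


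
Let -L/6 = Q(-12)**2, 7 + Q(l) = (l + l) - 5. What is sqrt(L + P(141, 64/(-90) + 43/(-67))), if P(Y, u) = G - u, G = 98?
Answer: I*sqrt(7753605485)/1005 ≈ 87.616*I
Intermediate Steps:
Q(l) = -12 + 2*l (Q(l) = -7 + ((l + l) - 5) = -7 + (2*l - 5) = -7 + (-5 + 2*l) = -12 + 2*l)
L = -7776 (L = -6*(-12 + 2*(-12))**2 = -6*(-12 - 24)**2 = -6*(-36)**2 = -6*1296 = -7776)
P(Y, u) = 98 - u
sqrt(L + P(141, 64/(-90) + 43/(-67))) = sqrt(-7776 + (98 - (64/(-90) + 43/(-67)))) = sqrt(-7776 + (98 - (64*(-1/90) + 43*(-1/67)))) = sqrt(-7776 + (98 - (-32/45 - 43/67))) = sqrt(-7776 + (98 - 1*(-4079/3015))) = sqrt(-7776 + (98 + 4079/3015)) = sqrt(-7776 + 299549/3015) = sqrt(-23145091/3015) = I*sqrt(7753605485)/1005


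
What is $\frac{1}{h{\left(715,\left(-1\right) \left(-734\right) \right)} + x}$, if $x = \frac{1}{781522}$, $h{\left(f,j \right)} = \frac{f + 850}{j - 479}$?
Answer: $\frac{39857622}{244616437} \approx 0.16294$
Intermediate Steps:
$h{\left(f,j \right)} = \frac{850 + f}{-479 + j}$
$x = \frac{1}{781522} \approx 1.2796 \cdot 10^{-6}$
$\frac{1}{h{\left(715,\left(-1\right) \left(-734\right) \right)} + x} = \frac{1}{\frac{850 + 715}{-479 - -734} + \frac{1}{781522}} = \frac{1}{\frac{1}{-479 + 734} \cdot 1565 + \frac{1}{781522}} = \frac{1}{\frac{1}{255} \cdot 1565 + \frac{1}{781522}} = \frac{1}{\frac{313}{51} + \frac{1}{781522}} = \frac{1}{\frac{244616437}{39857622}} = \frac{39857622}{244616437}$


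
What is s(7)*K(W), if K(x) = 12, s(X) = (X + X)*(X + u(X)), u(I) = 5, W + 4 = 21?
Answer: 2016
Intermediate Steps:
W = 17 (W = -4 + 21 = 17)
s(X) = 2*X*(5 + X) (s(X) = (X + X)*(X + 5) = (2*X)*(5 + X) = 2*X*(5 + X))
s(7)*K(W) = (2*7*(5 + 7))*12 = (2*7*12)*12 = 168*12 = 2016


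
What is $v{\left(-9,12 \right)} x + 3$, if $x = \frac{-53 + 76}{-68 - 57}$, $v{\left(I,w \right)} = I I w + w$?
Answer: $- \frac{22257}{125} \approx -178.06$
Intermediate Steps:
$v{\left(I,w \right)} = w + w I^{2}$ ($v{\left(I,w \right)} = I^{2} w + w = w I^{2} + w = w + w I^{2}$)
$x = - \frac{23}{125}$ ($x = \frac{23}{-125} = 23 \left(- \frac{1}{125}\right) = - \frac{23}{125} \approx -0.184$)
$v{\left(-9,12 \right)} x + 3 = 12 \left(1 + \left(-9\right)^{2}\right) \left(- \frac{23}{125}\right) + 3 = 12 \left(1 + 81\right) \left(- \frac{23}{125}\right) + 3 = 12 \cdot 82 \left(- \frac{23}{125}\right) + 3 = 984 \left(- \frac{23}{125}\right) + 3 = - \frac{22632}{125} + 3 = - \frac{22257}{125}$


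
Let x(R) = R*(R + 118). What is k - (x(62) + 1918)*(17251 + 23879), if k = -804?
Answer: -537898944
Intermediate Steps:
x(R) = R*(118 + R)
k - (x(62) + 1918)*(17251 + 23879) = -804 - (62*(118 + 62) + 1918)*(17251 + 23879) = -804 - (62*180 + 1918)*41130 = -804 - (11160 + 1918)*41130 = -804 - 13078*41130 = -804 - 1*537898140 = -804 - 537898140 = -537898944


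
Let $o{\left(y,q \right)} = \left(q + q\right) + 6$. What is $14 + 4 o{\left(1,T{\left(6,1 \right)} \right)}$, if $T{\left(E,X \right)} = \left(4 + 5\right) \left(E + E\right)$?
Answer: $902$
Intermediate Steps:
$T{\left(E,X \right)} = 18 E$ ($T{\left(E,X \right)} = 9 \cdot 2 E = 18 E$)
$o{\left(y,q \right)} = 6 + 2 q$ ($o{\left(y,q \right)} = 2 q + 6 = 6 + 2 q$)
$14 + 4 o{\left(1,T{\left(6,1 \right)} \right)} = 14 + 4 \left(6 + 2 \cdot 18 \cdot 6\right) = 14 + 4 \left(6 + 2 \cdot 108\right) = 14 + 4 \left(6 + 216\right) = 14 + 4 \cdot 222 = 14 + 888 = 902$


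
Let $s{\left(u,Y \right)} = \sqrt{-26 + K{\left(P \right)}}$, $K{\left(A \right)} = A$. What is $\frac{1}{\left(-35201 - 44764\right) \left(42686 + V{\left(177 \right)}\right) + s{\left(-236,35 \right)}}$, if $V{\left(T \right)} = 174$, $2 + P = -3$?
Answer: $- \frac{3427299900}{11746384604540010031} - \frac{i \sqrt{31}}{11746384604540010031} \approx -2.9178 \cdot 10^{-10} - 4.74 \cdot 10^{-19} i$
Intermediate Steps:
$P = -5$ ($P = -2 - 3 = -5$)
$s{\left(u,Y \right)} = i \sqrt{31}$ ($s{\left(u,Y \right)} = \sqrt{-26 - 5} = \sqrt{-31} = i \sqrt{31}$)
$\frac{1}{\left(-35201 - 44764\right) \left(42686 + V{\left(177 \right)}\right) + s{\left(-236,35 \right)}} = \frac{1}{\left(-35201 - 44764\right) \left(42686 + 174\right) + i \sqrt{31}} = \frac{1}{\left(-79965\right) 42860 + i \sqrt{31}} = \frac{1}{-3427299900 + i \sqrt{31}}$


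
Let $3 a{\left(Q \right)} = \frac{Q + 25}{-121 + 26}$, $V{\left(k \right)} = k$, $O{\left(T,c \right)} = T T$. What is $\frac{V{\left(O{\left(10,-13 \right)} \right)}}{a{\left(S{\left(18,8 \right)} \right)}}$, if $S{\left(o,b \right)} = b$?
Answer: $- \frac{9500}{11} \approx -863.64$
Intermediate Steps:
$O{\left(T,c \right)} = T^{2}$
$a{\left(Q \right)} = - \frac{5}{57} - \frac{Q}{285}$ ($a{\left(Q \right)} = \frac{\left(Q + 25\right) \frac{1}{-121 + 26}}{3} = \frac{\left(25 + Q\right) \frac{1}{-95}}{3} = \frac{\left(25 + Q\right) \left(- \frac{1}{95}\right)}{3} = \frac{- \frac{5}{19} - \frac{Q}{95}}{3} = - \frac{5}{57} - \frac{Q}{285}$)
$\frac{V{\left(O{\left(10,-13 \right)} \right)}}{a{\left(S{\left(18,8 \right)} \right)}} = \frac{10^{2}}{- \frac{5}{57} - \frac{8}{285}} = \frac{100}{- \frac{5}{57} - \frac{8}{285}} = \frac{100}{- \frac{11}{95}} = 100 \left(- \frac{95}{11}\right) = - \frac{9500}{11}$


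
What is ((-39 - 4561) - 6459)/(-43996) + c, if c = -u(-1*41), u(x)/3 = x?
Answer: 5422567/43996 ≈ 123.25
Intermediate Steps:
u(x) = 3*x
c = 123 (c = -3*(-1*41) = -3*(-41) = -1*(-123) = 123)
((-39 - 4561) - 6459)/(-43996) + c = ((-39 - 4561) - 6459)/(-43996) + 123 = (-4600 - 6459)*(-1/43996) + 123 = -11059*(-1/43996) + 123 = 11059/43996 + 123 = 5422567/43996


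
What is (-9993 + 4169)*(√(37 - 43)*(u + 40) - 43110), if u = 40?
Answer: 251072640 - 465920*I*√6 ≈ 2.5107e+8 - 1.1413e+6*I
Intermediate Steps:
(-9993 + 4169)*(√(37 - 43)*(u + 40) - 43110) = (-9993 + 4169)*(√(37 - 43)*(40 + 40) - 43110) = -5824*(√(-6)*80 - 43110) = -5824*((I*√6)*80 - 43110) = -5824*(80*I*√6 - 43110) = -5824*(-43110 + 80*I*√6) = 251072640 - 465920*I*√6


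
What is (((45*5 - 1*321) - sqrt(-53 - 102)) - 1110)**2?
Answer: (1206 + I*sqrt(155))**2 ≈ 1.4543e+6 + 3.003e+4*I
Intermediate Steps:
(((45*5 - 1*321) - sqrt(-53 - 102)) - 1110)**2 = (((225 - 321) - sqrt(-155)) - 1110)**2 = ((-96 - I*sqrt(155)) - 1110)**2 = (-1206 - I*sqrt(155))**2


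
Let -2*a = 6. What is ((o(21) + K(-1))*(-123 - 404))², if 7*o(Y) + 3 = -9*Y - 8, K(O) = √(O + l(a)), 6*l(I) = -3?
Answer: 22177493837/98 - 55545800*I*√6/7 ≈ 2.263e+8 - 1.9437e+7*I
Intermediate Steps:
a = -3 (a = -½*6 = -3)
l(I) = -½ (l(I) = (⅙)*(-3) = -½)
K(O) = √(-½ + O) (K(O) = √(O - ½) = √(-½ + O))
o(Y) = -11/7 - 9*Y/7 (o(Y) = -3/7 + (-9*Y - 8)/7 = -3/7 + (-8 - 9*Y)/7 = -3/7 + (-8/7 - 9*Y/7) = -11/7 - 9*Y/7)
((o(21) + K(-1))*(-123 - 404))² = (((-11/7 - 9/7*21) + √(-2 + 4*(-1))/2)*(-123 - 404))² = (((-11/7 - 27) + √(-2 - 4)/2)*(-527))² = ((-200/7 + √(-6)/2)*(-527))² = ((-200/7 + (I*√6)/2)*(-527))² = ((-200/7 + I*√6/2)*(-527))² = (105400/7 - 527*I*√6/2)²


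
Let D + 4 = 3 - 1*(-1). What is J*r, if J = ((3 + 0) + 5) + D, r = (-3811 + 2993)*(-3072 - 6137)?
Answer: 60263696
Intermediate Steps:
D = 0 (D = -4 + (3 - 1*(-1)) = -4 + (3 + 1) = -4 + 4 = 0)
r = 7532962 (r = -818*(-9209) = 7532962)
J = 8 (J = ((3 + 0) + 5) + 0 = (3 + 5) + 0 = 8 + 0 = 8)
J*r = 8*7532962 = 60263696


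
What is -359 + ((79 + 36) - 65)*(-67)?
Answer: -3709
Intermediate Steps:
-359 + ((79 + 36) - 65)*(-67) = -359 + (115 - 65)*(-67) = -359 + 50*(-67) = -359 - 3350 = -3709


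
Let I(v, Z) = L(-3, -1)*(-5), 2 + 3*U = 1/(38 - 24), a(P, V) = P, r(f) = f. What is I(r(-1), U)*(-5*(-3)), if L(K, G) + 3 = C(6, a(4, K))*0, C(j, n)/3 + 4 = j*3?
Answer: 225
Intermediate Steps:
C(j, n) = -12 + 9*j (C(j, n) = -12 + 3*(j*3) = -12 + 3*(3*j) = -12 + 9*j)
U = -9/14 (U = -⅔ + 1/(3*(38 - 24)) = -⅔ + (⅓)/14 = -⅔ + (⅓)*(1/14) = -⅔ + 1/42 = -9/14 ≈ -0.64286)
L(K, G) = -3 (L(K, G) = -3 + (-12 + 9*6)*0 = -3 + (-12 + 54)*0 = -3 + 42*0 = -3 + 0 = -3)
I(v, Z) = 15 (I(v, Z) = -3*(-5) = 15)
I(r(-1), U)*(-5*(-3)) = 15*(-5*(-3)) = 15*15 = 225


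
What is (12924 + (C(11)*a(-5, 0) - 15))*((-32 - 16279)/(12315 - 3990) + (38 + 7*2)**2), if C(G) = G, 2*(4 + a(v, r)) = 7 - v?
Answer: 96958745753/2775 ≈ 3.4940e+7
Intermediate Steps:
a(v, r) = -1/2 - v/2 (a(v, r) = -4 + (7 - v)/2 = -4 + (7/2 - v/2) = -1/2 - v/2)
(12924 + (C(11)*a(-5, 0) - 15))*((-32 - 16279)/(12315 - 3990) + (38 + 7*2)**2) = (12924 + (11*(-1/2 - 1/2*(-5)) - 15))*((-32 - 16279)/(12315 - 3990) + (38 + 7*2)**2) = (12924 + (11*(-1/2 + 5/2) - 15))*(-16311/8325 + (38 + 14)**2) = (12924 + (11*2 - 15))*(-16311*1/8325 + 52**2) = (12924 + (22 - 15))*(-5437/2775 + 2704) = (12924 + 7)*(7498163/2775) = 12931*(7498163/2775) = 96958745753/2775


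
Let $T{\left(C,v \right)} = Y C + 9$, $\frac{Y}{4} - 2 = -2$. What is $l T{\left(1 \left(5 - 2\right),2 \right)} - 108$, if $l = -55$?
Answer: $-603$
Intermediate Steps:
$Y = 0$ ($Y = 8 + 4 \left(-2\right) = 8 - 8 = 0$)
$T{\left(C,v \right)} = 9$ ($T{\left(C,v \right)} = 0 C + 9 = 0 + 9 = 9$)
$l T{\left(1 \left(5 - 2\right),2 \right)} - 108 = \left(-55\right) 9 - 108 = -495 - 108 = -603$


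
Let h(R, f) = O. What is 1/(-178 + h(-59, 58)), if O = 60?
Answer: -1/118 ≈ -0.0084746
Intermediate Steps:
h(R, f) = 60
1/(-178 + h(-59, 58)) = 1/(-178 + 60) = 1/(-118) = -1/118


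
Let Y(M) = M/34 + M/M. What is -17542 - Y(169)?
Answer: -596631/34 ≈ -17548.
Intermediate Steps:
Y(M) = 1 + M/34 (Y(M) = M*(1/34) + 1 = M/34 + 1 = 1 + M/34)
-17542 - Y(169) = -17542 - (1 + (1/34)*169) = -17542 - (1 + 169/34) = -17542 - 1*203/34 = -17542 - 203/34 = -596631/34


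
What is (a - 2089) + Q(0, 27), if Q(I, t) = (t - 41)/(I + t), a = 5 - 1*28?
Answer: -57038/27 ≈ -2112.5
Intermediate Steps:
a = -23 (a = 5 - 28 = -23)
Q(I, t) = (-41 + t)/(I + t)
(a - 2089) + Q(0, 27) = (-23 - 2089) + (-41 + 27)/(0 + 27) = -2112 - 14/27 = -57038/27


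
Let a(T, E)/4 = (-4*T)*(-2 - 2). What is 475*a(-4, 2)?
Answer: -121600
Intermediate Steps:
a(T, E) = 64*T (a(T, E) = 4*((-4*T)*(-2 - 2)) = 4*(-4*T*(-4)) = 4*(16*T) = 64*T)
475*a(-4, 2) = 475*(64*(-4)) = 475*(-256) = -121600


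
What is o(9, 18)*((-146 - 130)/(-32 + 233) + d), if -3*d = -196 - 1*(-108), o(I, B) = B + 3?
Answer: 39340/67 ≈ 587.16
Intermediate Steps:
o(I, B) = 3 + B
d = 88/3 (d = -(-196 - 1*(-108))/3 = -(-196 + 108)/3 = -⅓*(-88) = 88/3 ≈ 29.333)
o(9, 18)*((-146 - 130)/(-32 + 233) + d) = (3 + 18)*((-146 - 130)/(-32 + 233) + 88/3) = 21*(-276/201 + 88/3) = 21*(-276*1/201 + 88/3) = 21*(-92/67 + 88/3) = 21*(5620/201) = 39340/67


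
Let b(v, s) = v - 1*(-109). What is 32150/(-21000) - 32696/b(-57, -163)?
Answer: -3441439/5460 ≈ -630.30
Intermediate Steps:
b(v, s) = 109 + v (b(v, s) = v + 109 = 109 + v)
32150/(-21000) - 32696/b(-57, -163) = 32150/(-21000) - 32696/(109 - 57) = 32150*(-1/21000) - 32696/52 = -643/420 - 32696*1/52 = -643/420 - 8174/13 = -3441439/5460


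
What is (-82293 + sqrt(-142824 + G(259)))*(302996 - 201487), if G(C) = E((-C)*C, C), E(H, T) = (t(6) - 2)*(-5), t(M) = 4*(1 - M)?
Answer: -8353480137 + 101509*I*sqrt(142714) ≈ -8.3535e+9 + 3.8348e+7*I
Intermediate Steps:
t(M) = 4 - 4*M
E(H, T) = 110 (E(H, T) = ((4 - 4*6) - 2)*(-5) = ((4 - 24) - 2)*(-5) = (-20 - 2)*(-5) = -22*(-5) = 110)
G(C) = 110
(-82293 + sqrt(-142824 + G(259)))*(302996 - 201487) = (-82293 + sqrt(-142824 + 110))*(302996 - 201487) = (-82293 + sqrt(-142714))*101509 = (-82293 + I*sqrt(142714))*101509 = -8353480137 + 101509*I*sqrt(142714)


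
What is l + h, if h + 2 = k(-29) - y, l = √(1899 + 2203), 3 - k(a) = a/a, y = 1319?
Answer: -1319 + √4102 ≈ -1255.0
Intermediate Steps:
k(a) = 2 (k(a) = 3 - a/a = 3 - 1*1 = 3 - 1 = 2)
l = √4102 ≈ 64.047
h = -1319 (h = -2 + (2 - 1*1319) = -2 + (2 - 1319) = -2 - 1317 = -1319)
l + h = √4102 - 1319 = -1319 + √4102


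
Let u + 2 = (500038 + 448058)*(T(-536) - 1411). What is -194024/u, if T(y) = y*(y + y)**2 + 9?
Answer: 97012/291996514597249 ≈ 3.3224e-10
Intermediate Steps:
T(y) = 9 + 4*y**3 (T(y) = y*(2*y)**2 + 9 = y*(4*y**2) + 9 = 4*y**3 + 9 = 9 + 4*y**3)
u = -583993029194498 (u = -2 + (500038 + 448058)*((9 + 4*(-536)**3) - 1411) = -2 + 948096*((9 + 4*(-153990656)) - 1411) = -2 + 948096*((9 - 615962624) - 1411) = -2 + 948096*(-615962615 - 1411) = -2 + 948096*(-615964026) = -2 - 583993029194496 = -583993029194498)
-194024/u = -194024/(-583993029194498) = -194024*(-1/583993029194498) = 97012/291996514597249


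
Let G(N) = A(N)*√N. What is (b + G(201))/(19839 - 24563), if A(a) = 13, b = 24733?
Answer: -24733/4724 - 13*√201/4724 ≈ -5.2746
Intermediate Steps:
G(N) = 13*√N
(b + G(201))/(19839 - 24563) = (24733 + 13*√201)/(19839 - 24563) = (24733 + 13*√201)/(-4724) = (24733 + 13*√201)*(-1/4724) = -24733/4724 - 13*√201/4724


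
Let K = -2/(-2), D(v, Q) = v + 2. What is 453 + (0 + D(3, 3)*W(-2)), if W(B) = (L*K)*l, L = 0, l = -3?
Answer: 453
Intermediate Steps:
D(v, Q) = 2 + v
K = 1 (K = -2*(-½) = 1)
W(B) = 0 (W(B) = (0*1)*(-3) = 0*(-3) = 0)
453 + (0 + D(3, 3)*W(-2)) = 453 + (0 + (2 + 3)*0) = 453 + (0 + 5*0) = 453 + (0 + 0) = 453 + 0 = 453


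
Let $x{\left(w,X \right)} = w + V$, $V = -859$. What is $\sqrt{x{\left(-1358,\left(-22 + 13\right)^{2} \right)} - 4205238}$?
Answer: $57 i \sqrt{1295} \approx 2051.2 i$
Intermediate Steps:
$x{\left(w,X \right)} = -859 + w$ ($x{\left(w,X \right)} = w - 859 = -859 + w$)
$\sqrt{x{\left(-1358,\left(-22 + 13\right)^{2} \right)} - 4205238} = \sqrt{\left(-859 - 1358\right) - 4205238} = \sqrt{-2217 - 4205238} = \sqrt{-4207455} = 57 i \sqrt{1295}$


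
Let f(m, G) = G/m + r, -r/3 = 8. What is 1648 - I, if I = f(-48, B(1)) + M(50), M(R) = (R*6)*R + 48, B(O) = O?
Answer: -642047/48 ≈ -13376.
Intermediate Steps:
r = -24 (r = -3*8 = -24)
M(R) = 48 + 6*R² (M(R) = (6*R)*R + 48 = 6*R² + 48 = 48 + 6*R²)
f(m, G) = -24 + G/m (f(m, G) = G/m - 24 = -24 + G/m)
I = 721151/48 (I = (-24 + 1/(-48)) + (48 + 6*50²) = (-24 + 1*(-1/48)) + (48 + 6*2500) = (-24 - 1/48) + (48 + 15000) = -1153/48 + 15048 = 721151/48 ≈ 15024.)
1648 - I = 1648 - 1*721151/48 = 1648 - 721151/48 = -642047/48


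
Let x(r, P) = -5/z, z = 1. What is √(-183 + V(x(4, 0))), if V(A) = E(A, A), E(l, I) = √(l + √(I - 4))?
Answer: √(-183 + √(-5 + 3*I)) ≈ 0.08616 + 13.504*I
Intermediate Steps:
x(r, P) = -5 (x(r, P) = -5/1 = -5*1 = -5)
E(l, I) = √(l + √(-4 + I))
V(A) = √(A + √(-4 + A))
√(-183 + V(x(4, 0))) = √(-183 + √(-5 + √(-4 - 5))) = √(-183 + √(-5 + √(-9))) = √(-183 + √(-5 + 3*I))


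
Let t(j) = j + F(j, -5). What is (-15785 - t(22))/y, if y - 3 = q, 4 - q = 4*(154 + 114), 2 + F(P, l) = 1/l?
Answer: 79024/5325 ≈ 14.840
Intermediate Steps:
F(P, l) = -2 + 1/l
t(j) = -11/5 + j (t(j) = j + (-2 + 1/(-5)) = j + (-2 - ⅕) = j - 11/5 = -11/5 + j)
q = -1068 (q = 4 - 4*(154 + 114) = 4 - 4*268 = 4 - 1*1072 = 4 - 1072 = -1068)
y = -1065 (y = 3 - 1068 = -1065)
(-15785 - t(22))/y = (-15785 - (-11/5 + 22))/(-1065) = (-15785 - 1*99/5)*(-1/1065) = (-15785 - 99/5)*(-1/1065) = -79024/5*(-1/1065) = 79024/5325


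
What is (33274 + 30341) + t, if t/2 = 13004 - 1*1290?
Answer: 87043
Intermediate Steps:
t = 23428 (t = 2*(13004 - 1*1290) = 2*(13004 - 1290) = 2*11714 = 23428)
(33274 + 30341) + t = (33274 + 30341) + 23428 = 63615 + 23428 = 87043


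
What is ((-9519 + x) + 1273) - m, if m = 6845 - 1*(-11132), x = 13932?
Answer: -12291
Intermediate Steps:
m = 17977 (m = 6845 + 11132 = 17977)
((-9519 + x) + 1273) - m = ((-9519 + 13932) + 1273) - 1*17977 = (4413 + 1273) - 17977 = 5686 - 17977 = -12291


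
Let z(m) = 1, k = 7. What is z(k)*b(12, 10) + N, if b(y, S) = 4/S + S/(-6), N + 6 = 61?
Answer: 806/15 ≈ 53.733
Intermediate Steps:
N = 55 (N = -6 + 61 = 55)
b(y, S) = 4/S - S/6 (b(y, S) = 4/S + S*(-⅙) = 4/S - S/6)
z(k)*b(12, 10) + N = 1*(4/10 - ⅙*10) + 55 = 1*(4*(⅒) - 5/3) + 55 = 1*(⅖ - 5/3) + 55 = 1*(-19/15) + 55 = -19/15 + 55 = 806/15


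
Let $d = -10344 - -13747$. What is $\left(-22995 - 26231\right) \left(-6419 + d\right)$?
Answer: $148465616$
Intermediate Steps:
$d = 3403$ ($d = -10344 + 13747 = 3403$)
$\left(-22995 - 26231\right) \left(-6419 + d\right) = \left(-22995 - 26231\right) \left(-6419 + 3403\right) = \left(-22995 - 26231\right) \left(-3016\right) = \left(-49226\right) \left(-3016\right) = 148465616$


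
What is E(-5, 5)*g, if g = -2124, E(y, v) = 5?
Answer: -10620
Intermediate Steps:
E(-5, 5)*g = 5*(-2124) = -10620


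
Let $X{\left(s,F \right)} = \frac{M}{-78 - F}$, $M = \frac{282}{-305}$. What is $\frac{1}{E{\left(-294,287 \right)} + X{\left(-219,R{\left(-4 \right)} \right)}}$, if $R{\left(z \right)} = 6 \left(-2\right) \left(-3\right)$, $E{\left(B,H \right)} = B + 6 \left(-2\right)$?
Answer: $- \frac{5795}{1773223} \approx -0.0032681$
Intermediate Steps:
$E{\left(B,H \right)} = -12 + B$ ($E{\left(B,H \right)} = B - 12 = -12 + B$)
$M = - \frac{282}{305}$ ($M = 282 \left(- \frac{1}{305}\right) = - \frac{282}{305} \approx -0.92459$)
$R{\left(z \right)} = 36$ ($R{\left(z \right)} = \left(-12\right) \left(-3\right) = 36$)
$X{\left(s,F \right)} = - \frac{282}{305 \left(-78 - F\right)}$
$\frac{1}{E{\left(-294,287 \right)} + X{\left(-219,R{\left(-4 \right)} \right)}} = \frac{1}{\left(-12 - 294\right) + \frac{282}{305 \left(78 + 36\right)}} = \frac{1}{-306 + \frac{282}{305 \cdot 114}} = \frac{1}{-306 + \frac{282}{305} \cdot \frac{1}{114}} = \frac{1}{-306 + \frac{47}{5795}} = \frac{1}{- \frac{1773223}{5795}} = - \frac{5795}{1773223}$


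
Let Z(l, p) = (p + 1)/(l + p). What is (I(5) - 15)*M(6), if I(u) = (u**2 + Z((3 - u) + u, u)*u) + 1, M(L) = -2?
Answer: -59/2 ≈ -29.500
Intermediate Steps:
Z(l, p) = (1 + p)/(l + p)
I(u) = 1 + u**2 + u*(1 + u)/(3 + u) (I(u) = (u**2 + ((1 + u)/(((3 - u) + u) + u))*u) + 1 = (u**2 + ((1 + u)/(3 + u))*u) + 1 = (u**2 + u*(1 + u)/(3 + u)) + 1 = 1 + u**2 + u*(1 + u)/(3 + u))
(I(5) - 15)*M(6) = ((5*(1 + 5) + (1 + 5**2)*(3 + 5))/(3 + 5) - 15)*(-2) = ((5*6 + (1 + 25)*8)/8 - 15)*(-2) = ((30 + 26*8)/8 - 15)*(-2) = ((30 + 208)/8 - 15)*(-2) = ((1/8)*238 - 15)*(-2) = (119/4 - 15)*(-2) = (59/4)*(-2) = -59/2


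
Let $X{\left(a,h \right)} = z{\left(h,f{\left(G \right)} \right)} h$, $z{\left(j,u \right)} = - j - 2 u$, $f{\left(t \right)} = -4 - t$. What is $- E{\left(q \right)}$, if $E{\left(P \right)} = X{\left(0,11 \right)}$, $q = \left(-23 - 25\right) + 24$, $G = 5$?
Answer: $-77$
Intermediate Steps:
$q = -24$ ($q = -48 + 24 = -24$)
$X{\left(a,h \right)} = h \left(18 - h\right)$ ($X{\left(a,h \right)} = \left(- h - 2 \left(-4 - 5\right)\right) h = \left(- h - -18\right) h = \left(- h + 18\right) h = \left(18 - h\right) h = h \left(18 - h\right)$)
$E{\left(P \right)} = 77$ ($E{\left(P \right)} = 11 \left(18 - 11\right) = 11 \cdot 7 = 77$)
$- E{\left(q \right)} = \left(-1\right) 77 = -77$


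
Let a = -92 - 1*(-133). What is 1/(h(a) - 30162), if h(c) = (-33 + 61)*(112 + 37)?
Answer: -1/25990 ≈ -3.8476e-5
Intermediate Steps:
a = 41 (a = -92 + 133 = 41)
h(c) = 4172 (h(c) = 28*149 = 4172)
1/(h(a) - 30162) = 1/(4172 - 30162) = 1/(-25990) = -1/25990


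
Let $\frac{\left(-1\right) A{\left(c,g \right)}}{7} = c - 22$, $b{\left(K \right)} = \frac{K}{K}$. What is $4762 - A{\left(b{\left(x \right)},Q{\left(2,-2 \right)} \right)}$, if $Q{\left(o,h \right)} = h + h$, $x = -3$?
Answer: $4615$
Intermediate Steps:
$Q{\left(o,h \right)} = 2 h$
$b{\left(K \right)} = 1$
$A{\left(c,g \right)} = 154 - 7 c$ ($A{\left(c,g \right)} = - 7 \left(c - 22\right) = - 7 \left(-22 + c\right) = 154 - 7 c$)
$4762 - A{\left(b{\left(x \right)},Q{\left(2,-2 \right)} \right)} = 4762 - \left(154 - 7\right) = 4762 - 147 = 4615$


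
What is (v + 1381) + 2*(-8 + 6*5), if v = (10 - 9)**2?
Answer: 1426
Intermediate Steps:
v = 1 (v = 1**2 = 1)
(v + 1381) + 2*(-8 + 6*5) = (1 + 1381) + 2*(-8 + 6*5) = 1382 + 2*(-8 + 30) = 1382 + 2*22 = 1382 + 44 = 1426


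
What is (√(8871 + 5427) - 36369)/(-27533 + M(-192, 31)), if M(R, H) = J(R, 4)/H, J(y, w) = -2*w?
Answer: 1127439/853531 - 31*√14298/853531 ≈ 1.3166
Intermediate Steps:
M(R, H) = -8/H (M(R, H) = (-2*4)/H = -8/H)
(√(8871 + 5427) - 36369)/(-27533 + M(-192, 31)) = (√(8871 + 5427) - 36369)/(-27533 - 8/31) = (√14298 - 36369)/(-27533 - 8*1/31) = (-36369 + √14298)/(-27533 - 8/31) = (-36369 + √14298)/(-853531/31) = (-36369 + √14298)*(-31/853531) = 1127439/853531 - 31*√14298/853531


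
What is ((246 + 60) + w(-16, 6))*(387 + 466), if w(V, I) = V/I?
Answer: 776230/3 ≈ 2.5874e+5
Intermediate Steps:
((246 + 60) + w(-16, 6))*(387 + 466) = ((246 + 60) - 16/6)*(387 + 466) = (306 - 16*⅙)*853 = (306 - 8/3)*853 = (910/3)*853 = 776230/3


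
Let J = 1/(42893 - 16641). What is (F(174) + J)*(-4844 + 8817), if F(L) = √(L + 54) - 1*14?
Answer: -1460184771/26252 + 7946*√57 ≈ 4369.1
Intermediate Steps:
J = 1/26252 ≈ 3.8092e-5
F(L) = -14 + √(54 + L) (F(L) = √(54 + L) - 14 = -14 + √(54 + L))
(F(174) + J)*(-4844 + 8817) = ((-14 + √(54 + 174)) + 1/26252)*(-4844 + 8817) = ((-14 + √228) + 1/26252)*3973 = ((-14 + 2*√57) + 1/26252)*3973 = (-367527/26252 + 2*√57)*3973 = -1460184771/26252 + 7946*√57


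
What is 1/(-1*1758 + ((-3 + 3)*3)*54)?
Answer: -1/1758 ≈ -0.00056883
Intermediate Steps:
1/(-1*1758 + ((-3 + 3)*3)*54) = 1/(-1758 + (0*3)*54) = 1/(-1758 + 0*54) = 1/(-1758 + 0) = 1/(-1758) = -1/1758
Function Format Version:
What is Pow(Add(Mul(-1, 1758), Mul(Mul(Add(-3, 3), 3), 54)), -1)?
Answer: Rational(-1, 1758) ≈ -0.00056883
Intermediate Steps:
Pow(Add(Mul(-1, 1758), Mul(Mul(Add(-3, 3), 3), 54)), -1) = Pow(Add(-1758, Mul(Mul(0, 3), 54)), -1) = Pow(Add(-1758, Mul(0, 54)), -1) = Pow(Add(-1758, 0), -1) = Pow(-1758, -1) = Rational(-1, 1758)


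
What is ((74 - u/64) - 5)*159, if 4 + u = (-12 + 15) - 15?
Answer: 44043/4 ≈ 11011.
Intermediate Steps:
u = -16 (u = -4 + ((-12 + 15) - 15) = -4 + (3 - 15) = -4 - 12 = -16)
((74 - u/64) - 5)*159 = ((74 - (-16)/64) - 5)*159 = ((74 - 1*(-¼)) - 5)*159 = ((74 + ¼) - 5)*159 = (297/4 - 5)*159 = (277/4)*159 = 44043/4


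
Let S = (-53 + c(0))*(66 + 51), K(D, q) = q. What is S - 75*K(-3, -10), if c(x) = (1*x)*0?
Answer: -5451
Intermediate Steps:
c(x) = 0 (c(x) = x*0 = 0)
S = -6201 (S = (-53 + 0)*(66 + 51) = -53*117 = -6201)
S - 75*K(-3, -10) = -6201 - 75*(-10) = -6201 + 750 = -5451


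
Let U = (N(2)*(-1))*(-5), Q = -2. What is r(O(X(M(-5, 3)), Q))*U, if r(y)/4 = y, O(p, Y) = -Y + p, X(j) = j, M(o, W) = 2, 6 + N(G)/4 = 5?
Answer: -320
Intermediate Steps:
N(G) = -4 (N(G) = -24 + 4*5 = -24 + 20 = -4)
O(p, Y) = p - Y
U = -20 (U = -4*(-1)*(-5) = 4*(-5) = -20)
r(y) = 4*y
r(O(X(M(-5, 3)), Q))*U = (4*(2 - 1*(-2)))*(-20) = (4*(2 + 2))*(-20) = (4*4)*(-20) = 16*(-20) = -320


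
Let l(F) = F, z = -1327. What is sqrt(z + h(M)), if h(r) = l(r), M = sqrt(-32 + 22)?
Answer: sqrt(-1327 + I*sqrt(10)) ≈ 0.0434 + 36.428*I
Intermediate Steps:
M = I*sqrt(10) (M = sqrt(-10) = I*sqrt(10) ≈ 3.1623*I)
h(r) = r
sqrt(z + h(M)) = sqrt(-1327 + I*sqrt(10))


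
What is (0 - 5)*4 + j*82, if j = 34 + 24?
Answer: 4736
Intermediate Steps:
j = 58
(0 - 5)*4 + j*82 = (0 - 5)*4 + 58*82 = -5*4 + 4756 = -20 + 4756 = 4736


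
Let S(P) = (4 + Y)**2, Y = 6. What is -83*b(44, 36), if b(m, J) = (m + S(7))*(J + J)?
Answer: -860544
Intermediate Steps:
S(P) = 100 (S(P) = (4 + 6)**2 = 10**2 = 100)
b(m, J) = 2*J*(100 + m) (b(m, J) = (m + 100)*(J + J) = (100 + m)*(2*J) = 2*J*(100 + m))
-83*b(44, 36) = -166*36*(100 + 44) = -166*36*144 = -83*10368 = -860544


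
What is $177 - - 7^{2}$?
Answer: $226$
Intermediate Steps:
$177 - - 7^{2} = 177 - \left(-1\right) 49 = 177 - -49 = 177 + 49 = 226$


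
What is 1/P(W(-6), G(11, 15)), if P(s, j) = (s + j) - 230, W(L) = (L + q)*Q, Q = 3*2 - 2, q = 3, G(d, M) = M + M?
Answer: -1/212 ≈ -0.0047170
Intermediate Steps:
G(d, M) = 2*M
Q = 4 (Q = 6 - 2 = 4)
W(L) = 12 + 4*L (W(L) = (L + 3)*4 = (3 + L)*4 = 12 + 4*L)
P(s, j) = -230 + j + s (P(s, j) = (j + s) - 230 = -230 + j + s)
1/P(W(-6), G(11, 15)) = 1/(-230 + 2*15 + (12 + 4*(-6))) = 1/(-230 + 30 + (12 - 24)) = 1/(-230 + 30 - 12) = 1/(-212) = -1/212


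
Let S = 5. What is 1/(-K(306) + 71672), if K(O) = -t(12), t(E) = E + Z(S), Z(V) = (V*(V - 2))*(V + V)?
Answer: 1/71834 ≈ 1.3921e-5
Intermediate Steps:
Z(V) = 2*V**2*(-2 + V) (Z(V) = (V*(-2 + V))*(2*V) = 2*V**2*(-2 + V))
t(E) = 150 + E (t(E) = E + 2*5**2*(-2 + 5) = E + 2*25*3 = E + 150 = 150 + E)
K(O) = -162 (K(O) = -(150 + 12) = -1*162 = -162)
1/(-K(306) + 71672) = 1/(-1*(-162) + 71672) = 1/(162 + 71672) = 1/71834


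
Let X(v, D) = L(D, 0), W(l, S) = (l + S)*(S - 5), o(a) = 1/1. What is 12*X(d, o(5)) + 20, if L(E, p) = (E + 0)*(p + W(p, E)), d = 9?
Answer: -28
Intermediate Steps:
o(a) = 1
W(l, S) = (-5 + S)*(S + l) (W(l, S) = (S + l)*(-5 + S) = (-5 + S)*(S + l))
L(E, p) = E*(E² - 5*E - 4*p + E*p) (L(E, p) = (E + 0)*(p + (E² - 5*E - 5*p + E*p)) = E*(E² - 5*E - 4*p + E*p))
X(v, D) = D*(D² - 5*D) (X(v, D) = D*(D² - 5*D - 4*0 + D*0) = D*(D² - 5*D + 0 + 0) = D*(D² - 5*D))
12*X(d, o(5)) + 20 = 12*(1²*(-5 + 1)) + 20 = 12*(1*(-4)) + 20 = 12*(-4) + 20 = -48 + 20 = -28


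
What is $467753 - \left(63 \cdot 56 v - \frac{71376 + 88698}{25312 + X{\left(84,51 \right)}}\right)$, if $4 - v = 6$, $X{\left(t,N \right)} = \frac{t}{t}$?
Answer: $\frac{12019000291}{25313} \approx 4.7482 \cdot 10^{5}$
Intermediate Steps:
$X{\left(t,N \right)} = 1$
$v = -2$ ($v = 4 - 6 = -2$)
$467753 - \left(63 \cdot 56 v - \frac{71376 + 88698}{25312 + X{\left(84,51 \right)}}\right) = 467753 + \left(\frac{71376 + 88698}{25312 + 1} - 63 \cdot 56 \left(-2\right)\right) = 467753 + \left(\frac{160074}{25313} - 3528 \left(-2\right)\right) = 467753 + \left(160074 \cdot \frac{1}{25313} - -7056\right) = 467753 + \left(\frac{160074}{25313} + 7056\right) = 467753 + \frac{178768602}{25313} = \frac{12019000291}{25313}$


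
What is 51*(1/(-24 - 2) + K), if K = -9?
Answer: -11985/26 ≈ -460.96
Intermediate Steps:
51*(1/(-24 - 2) + K) = 51*(1/(-24 - 2) - 9) = 51*(1/(-26) - 9) = 51*(-1/26 - 9) = 51*(-235/26) = -11985/26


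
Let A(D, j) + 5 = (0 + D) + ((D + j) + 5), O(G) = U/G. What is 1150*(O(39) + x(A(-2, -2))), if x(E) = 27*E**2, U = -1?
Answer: 43593050/39 ≈ 1.1178e+6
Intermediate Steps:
O(G) = -1/G
A(D, j) = j + 2*D (A(D, j) = -5 + ((0 + D) + ((D + j) + 5)) = -5 + (D + (5 + D + j)) = -5 + (5 + j + 2*D) = j + 2*D)
1150*(O(39) + x(A(-2, -2))) = 1150*(-1/39 + 27*(-2 + 2*(-2))**2) = 1150*(-1*1/39 + 27*(-2 - 4)**2) = 1150*(-1/39 + 27*(-6)**2) = 1150*(-1/39 + 27*36) = 1150*(-1/39 + 972) = 1150*(37907/39) = 43593050/39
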